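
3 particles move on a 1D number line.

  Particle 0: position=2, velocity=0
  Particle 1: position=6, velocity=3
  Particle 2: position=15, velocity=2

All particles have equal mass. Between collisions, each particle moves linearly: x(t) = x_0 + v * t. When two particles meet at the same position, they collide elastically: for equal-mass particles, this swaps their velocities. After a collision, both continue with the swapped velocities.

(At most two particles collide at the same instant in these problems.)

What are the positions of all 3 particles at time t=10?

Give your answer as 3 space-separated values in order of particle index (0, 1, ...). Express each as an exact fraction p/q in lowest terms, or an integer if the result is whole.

Collision at t=9: particles 1 and 2 swap velocities; positions: p0=2 p1=33 p2=33; velocities now: v0=0 v1=2 v2=3
Advance to t=10 (no further collisions before then); velocities: v0=0 v1=2 v2=3; positions = 2 35 36

Answer: 2 35 36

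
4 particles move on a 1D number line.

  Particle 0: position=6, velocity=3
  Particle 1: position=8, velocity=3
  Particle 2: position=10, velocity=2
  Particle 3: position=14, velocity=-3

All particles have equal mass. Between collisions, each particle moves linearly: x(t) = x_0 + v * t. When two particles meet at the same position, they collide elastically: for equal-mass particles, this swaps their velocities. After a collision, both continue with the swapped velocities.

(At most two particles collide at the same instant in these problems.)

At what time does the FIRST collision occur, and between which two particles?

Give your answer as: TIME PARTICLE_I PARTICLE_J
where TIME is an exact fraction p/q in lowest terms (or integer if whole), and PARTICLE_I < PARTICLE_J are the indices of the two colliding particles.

Answer: 4/5 2 3

Derivation:
Pair (0,1): pos 6,8 vel 3,3 -> not approaching (rel speed 0 <= 0)
Pair (1,2): pos 8,10 vel 3,2 -> gap=2, closing at 1/unit, collide at t=2
Pair (2,3): pos 10,14 vel 2,-3 -> gap=4, closing at 5/unit, collide at t=4/5
Earliest collision: t=4/5 between 2 and 3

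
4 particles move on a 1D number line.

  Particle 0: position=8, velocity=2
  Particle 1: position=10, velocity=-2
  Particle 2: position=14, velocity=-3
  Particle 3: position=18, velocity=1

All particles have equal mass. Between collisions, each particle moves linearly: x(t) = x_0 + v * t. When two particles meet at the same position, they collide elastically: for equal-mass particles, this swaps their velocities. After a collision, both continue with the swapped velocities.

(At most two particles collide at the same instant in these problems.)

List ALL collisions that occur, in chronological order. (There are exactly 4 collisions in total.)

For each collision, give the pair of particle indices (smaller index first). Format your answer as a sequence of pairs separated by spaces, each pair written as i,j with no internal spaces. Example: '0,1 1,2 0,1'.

Collision at t=1/2: particles 0 and 1 swap velocities; positions: p0=9 p1=9 p2=25/2 p3=37/2; velocities now: v0=-2 v1=2 v2=-3 v3=1
Collision at t=6/5: particles 1 and 2 swap velocities; positions: p0=38/5 p1=52/5 p2=52/5 p3=96/5; velocities now: v0=-2 v1=-3 v2=2 v3=1
Collision at t=4: particles 0 and 1 swap velocities; positions: p0=2 p1=2 p2=16 p3=22; velocities now: v0=-3 v1=-2 v2=2 v3=1
Collision at t=10: particles 2 and 3 swap velocities; positions: p0=-16 p1=-10 p2=28 p3=28; velocities now: v0=-3 v1=-2 v2=1 v3=2

Answer: 0,1 1,2 0,1 2,3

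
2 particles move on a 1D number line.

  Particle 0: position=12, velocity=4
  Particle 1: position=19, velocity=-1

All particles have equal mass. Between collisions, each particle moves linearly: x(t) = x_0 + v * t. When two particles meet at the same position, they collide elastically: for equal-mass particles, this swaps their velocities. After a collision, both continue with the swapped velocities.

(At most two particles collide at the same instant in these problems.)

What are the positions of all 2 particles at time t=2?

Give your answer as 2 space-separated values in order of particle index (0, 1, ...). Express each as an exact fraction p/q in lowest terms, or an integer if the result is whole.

Answer: 17 20

Derivation:
Collision at t=7/5: particles 0 and 1 swap velocities; positions: p0=88/5 p1=88/5; velocities now: v0=-1 v1=4
Advance to t=2 (no further collisions before then); velocities: v0=-1 v1=4; positions = 17 20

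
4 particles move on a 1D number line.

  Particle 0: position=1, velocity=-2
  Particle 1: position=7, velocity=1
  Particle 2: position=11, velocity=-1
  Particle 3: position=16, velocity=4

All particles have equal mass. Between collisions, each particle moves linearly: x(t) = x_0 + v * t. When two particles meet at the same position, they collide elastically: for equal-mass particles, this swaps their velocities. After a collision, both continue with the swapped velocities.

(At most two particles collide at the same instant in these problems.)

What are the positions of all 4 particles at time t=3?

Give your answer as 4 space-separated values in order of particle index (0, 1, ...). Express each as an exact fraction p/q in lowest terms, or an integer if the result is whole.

Collision at t=2: particles 1 and 2 swap velocities; positions: p0=-3 p1=9 p2=9 p3=24; velocities now: v0=-2 v1=-1 v2=1 v3=4
Advance to t=3 (no further collisions before then); velocities: v0=-2 v1=-1 v2=1 v3=4; positions = -5 8 10 28

Answer: -5 8 10 28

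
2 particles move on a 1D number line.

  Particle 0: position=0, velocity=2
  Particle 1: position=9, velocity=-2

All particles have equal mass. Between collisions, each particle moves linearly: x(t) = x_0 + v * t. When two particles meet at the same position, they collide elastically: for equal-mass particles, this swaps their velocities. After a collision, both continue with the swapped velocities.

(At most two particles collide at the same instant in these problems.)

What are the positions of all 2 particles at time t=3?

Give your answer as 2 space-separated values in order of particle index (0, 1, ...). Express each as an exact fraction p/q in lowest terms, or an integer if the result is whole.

Collision at t=9/4: particles 0 and 1 swap velocities; positions: p0=9/2 p1=9/2; velocities now: v0=-2 v1=2
Advance to t=3 (no further collisions before then); velocities: v0=-2 v1=2; positions = 3 6

Answer: 3 6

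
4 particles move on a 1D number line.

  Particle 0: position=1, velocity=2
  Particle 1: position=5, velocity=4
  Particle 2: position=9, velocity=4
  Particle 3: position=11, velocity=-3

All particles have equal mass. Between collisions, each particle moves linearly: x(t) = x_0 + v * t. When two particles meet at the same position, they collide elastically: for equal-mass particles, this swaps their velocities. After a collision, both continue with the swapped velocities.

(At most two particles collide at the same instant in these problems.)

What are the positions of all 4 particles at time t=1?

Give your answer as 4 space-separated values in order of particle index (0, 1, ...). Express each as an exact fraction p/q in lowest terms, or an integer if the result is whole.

Collision at t=2/7: particles 2 and 3 swap velocities; positions: p0=11/7 p1=43/7 p2=71/7 p3=71/7; velocities now: v0=2 v1=4 v2=-3 v3=4
Collision at t=6/7: particles 1 and 2 swap velocities; positions: p0=19/7 p1=59/7 p2=59/7 p3=87/7; velocities now: v0=2 v1=-3 v2=4 v3=4
Advance to t=1 (no further collisions before then); velocities: v0=2 v1=-3 v2=4 v3=4; positions = 3 8 9 13

Answer: 3 8 9 13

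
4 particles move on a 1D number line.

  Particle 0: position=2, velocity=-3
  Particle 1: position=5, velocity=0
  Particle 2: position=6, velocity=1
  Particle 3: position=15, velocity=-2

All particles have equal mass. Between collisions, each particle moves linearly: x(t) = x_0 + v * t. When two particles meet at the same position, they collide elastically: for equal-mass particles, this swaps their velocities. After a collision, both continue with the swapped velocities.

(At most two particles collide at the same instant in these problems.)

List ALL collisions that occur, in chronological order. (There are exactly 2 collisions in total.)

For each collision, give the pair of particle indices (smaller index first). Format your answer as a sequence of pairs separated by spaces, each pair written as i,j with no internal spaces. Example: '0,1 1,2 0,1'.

Answer: 2,3 1,2

Derivation:
Collision at t=3: particles 2 and 3 swap velocities; positions: p0=-7 p1=5 p2=9 p3=9; velocities now: v0=-3 v1=0 v2=-2 v3=1
Collision at t=5: particles 1 and 2 swap velocities; positions: p0=-13 p1=5 p2=5 p3=11; velocities now: v0=-3 v1=-2 v2=0 v3=1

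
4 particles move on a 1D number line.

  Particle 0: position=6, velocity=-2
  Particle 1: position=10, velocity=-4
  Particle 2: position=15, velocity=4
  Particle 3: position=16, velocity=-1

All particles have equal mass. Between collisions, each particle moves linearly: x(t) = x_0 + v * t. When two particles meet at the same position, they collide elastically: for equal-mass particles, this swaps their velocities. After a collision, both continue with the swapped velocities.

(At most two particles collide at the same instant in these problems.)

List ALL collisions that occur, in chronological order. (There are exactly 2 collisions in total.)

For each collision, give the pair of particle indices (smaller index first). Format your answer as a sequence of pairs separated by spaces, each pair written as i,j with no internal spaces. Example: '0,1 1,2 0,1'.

Collision at t=1/5: particles 2 and 3 swap velocities; positions: p0=28/5 p1=46/5 p2=79/5 p3=79/5; velocities now: v0=-2 v1=-4 v2=-1 v3=4
Collision at t=2: particles 0 and 1 swap velocities; positions: p0=2 p1=2 p2=14 p3=23; velocities now: v0=-4 v1=-2 v2=-1 v3=4

Answer: 2,3 0,1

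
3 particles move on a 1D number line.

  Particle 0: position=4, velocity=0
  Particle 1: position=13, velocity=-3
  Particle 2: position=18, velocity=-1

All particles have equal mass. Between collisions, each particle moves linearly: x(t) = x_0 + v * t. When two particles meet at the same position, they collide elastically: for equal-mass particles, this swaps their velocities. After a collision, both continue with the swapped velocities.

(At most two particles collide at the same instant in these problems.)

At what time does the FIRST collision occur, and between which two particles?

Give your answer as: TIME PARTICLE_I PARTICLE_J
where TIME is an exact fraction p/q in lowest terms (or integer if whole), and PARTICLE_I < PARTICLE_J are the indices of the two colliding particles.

Answer: 3 0 1

Derivation:
Pair (0,1): pos 4,13 vel 0,-3 -> gap=9, closing at 3/unit, collide at t=3
Pair (1,2): pos 13,18 vel -3,-1 -> not approaching (rel speed -2 <= 0)
Earliest collision: t=3 between 0 and 1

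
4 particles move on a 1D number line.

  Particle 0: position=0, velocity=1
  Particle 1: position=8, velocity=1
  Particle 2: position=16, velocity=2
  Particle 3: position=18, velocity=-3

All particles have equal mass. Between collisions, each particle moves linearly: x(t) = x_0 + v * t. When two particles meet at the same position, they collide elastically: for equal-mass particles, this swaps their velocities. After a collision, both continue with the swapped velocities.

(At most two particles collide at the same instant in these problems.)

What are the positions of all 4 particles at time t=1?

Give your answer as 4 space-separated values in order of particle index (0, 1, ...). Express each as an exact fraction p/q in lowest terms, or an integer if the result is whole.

Collision at t=2/5: particles 2 and 3 swap velocities; positions: p0=2/5 p1=42/5 p2=84/5 p3=84/5; velocities now: v0=1 v1=1 v2=-3 v3=2
Advance to t=1 (no further collisions before then); velocities: v0=1 v1=1 v2=-3 v3=2; positions = 1 9 15 18

Answer: 1 9 15 18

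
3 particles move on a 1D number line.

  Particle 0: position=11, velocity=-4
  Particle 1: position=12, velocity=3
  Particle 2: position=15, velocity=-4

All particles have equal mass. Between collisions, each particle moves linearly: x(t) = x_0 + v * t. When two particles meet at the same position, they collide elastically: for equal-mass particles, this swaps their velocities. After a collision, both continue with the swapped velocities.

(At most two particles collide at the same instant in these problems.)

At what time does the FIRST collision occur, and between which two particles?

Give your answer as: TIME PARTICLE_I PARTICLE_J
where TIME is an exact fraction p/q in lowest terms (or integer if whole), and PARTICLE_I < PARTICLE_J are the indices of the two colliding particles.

Pair (0,1): pos 11,12 vel -4,3 -> not approaching (rel speed -7 <= 0)
Pair (1,2): pos 12,15 vel 3,-4 -> gap=3, closing at 7/unit, collide at t=3/7
Earliest collision: t=3/7 between 1 and 2

Answer: 3/7 1 2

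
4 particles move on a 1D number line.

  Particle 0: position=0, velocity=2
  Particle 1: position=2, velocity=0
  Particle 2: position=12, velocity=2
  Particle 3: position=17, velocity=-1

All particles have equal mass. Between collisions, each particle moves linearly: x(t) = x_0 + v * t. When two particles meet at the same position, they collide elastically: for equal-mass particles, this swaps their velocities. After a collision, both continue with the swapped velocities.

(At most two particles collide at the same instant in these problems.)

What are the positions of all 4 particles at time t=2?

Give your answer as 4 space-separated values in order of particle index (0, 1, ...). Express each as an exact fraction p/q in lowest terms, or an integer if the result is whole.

Collision at t=1: particles 0 and 1 swap velocities; positions: p0=2 p1=2 p2=14 p3=16; velocities now: v0=0 v1=2 v2=2 v3=-1
Collision at t=5/3: particles 2 and 3 swap velocities; positions: p0=2 p1=10/3 p2=46/3 p3=46/3; velocities now: v0=0 v1=2 v2=-1 v3=2
Advance to t=2 (no further collisions before then); velocities: v0=0 v1=2 v2=-1 v3=2; positions = 2 4 15 16

Answer: 2 4 15 16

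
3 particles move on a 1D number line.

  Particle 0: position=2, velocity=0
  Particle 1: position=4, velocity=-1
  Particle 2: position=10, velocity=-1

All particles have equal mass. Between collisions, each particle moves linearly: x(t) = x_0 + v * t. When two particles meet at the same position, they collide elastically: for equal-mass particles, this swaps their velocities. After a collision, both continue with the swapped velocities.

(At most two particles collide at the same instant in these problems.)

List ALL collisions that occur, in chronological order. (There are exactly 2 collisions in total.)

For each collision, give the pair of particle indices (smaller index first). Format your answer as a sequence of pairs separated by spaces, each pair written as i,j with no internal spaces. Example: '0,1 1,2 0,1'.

Collision at t=2: particles 0 and 1 swap velocities; positions: p0=2 p1=2 p2=8; velocities now: v0=-1 v1=0 v2=-1
Collision at t=8: particles 1 and 2 swap velocities; positions: p0=-4 p1=2 p2=2; velocities now: v0=-1 v1=-1 v2=0

Answer: 0,1 1,2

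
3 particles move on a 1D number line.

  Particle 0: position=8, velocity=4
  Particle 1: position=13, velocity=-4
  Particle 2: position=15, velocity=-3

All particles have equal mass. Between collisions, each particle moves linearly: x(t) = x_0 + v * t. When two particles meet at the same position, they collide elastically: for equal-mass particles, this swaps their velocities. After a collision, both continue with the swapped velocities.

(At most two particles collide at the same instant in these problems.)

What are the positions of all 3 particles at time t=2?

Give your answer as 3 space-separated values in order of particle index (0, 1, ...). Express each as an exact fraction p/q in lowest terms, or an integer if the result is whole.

Collision at t=5/8: particles 0 and 1 swap velocities; positions: p0=21/2 p1=21/2 p2=105/8; velocities now: v0=-4 v1=4 v2=-3
Collision at t=1: particles 1 and 2 swap velocities; positions: p0=9 p1=12 p2=12; velocities now: v0=-4 v1=-3 v2=4
Advance to t=2 (no further collisions before then); velocities: v0=-4 v1=-3 v2=4; positions = 5 9 16

Answer: 5 9 16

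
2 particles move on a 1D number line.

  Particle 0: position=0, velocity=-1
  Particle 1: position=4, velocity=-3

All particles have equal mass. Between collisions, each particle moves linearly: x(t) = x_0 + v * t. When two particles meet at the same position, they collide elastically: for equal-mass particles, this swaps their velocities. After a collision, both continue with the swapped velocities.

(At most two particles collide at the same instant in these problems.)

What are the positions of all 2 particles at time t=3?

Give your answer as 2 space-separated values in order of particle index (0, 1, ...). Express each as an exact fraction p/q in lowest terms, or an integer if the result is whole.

Answer: -5 -3

Derivation:
Collision at t=2: particles 0 and 1 swap velocities; positions: p0=-2 p1=-2; velocities now: v0=-3 v1=-1
Advance to t=3 (no further collisions before then); velocities: v0=-3 v1=-1; positions = -5 -3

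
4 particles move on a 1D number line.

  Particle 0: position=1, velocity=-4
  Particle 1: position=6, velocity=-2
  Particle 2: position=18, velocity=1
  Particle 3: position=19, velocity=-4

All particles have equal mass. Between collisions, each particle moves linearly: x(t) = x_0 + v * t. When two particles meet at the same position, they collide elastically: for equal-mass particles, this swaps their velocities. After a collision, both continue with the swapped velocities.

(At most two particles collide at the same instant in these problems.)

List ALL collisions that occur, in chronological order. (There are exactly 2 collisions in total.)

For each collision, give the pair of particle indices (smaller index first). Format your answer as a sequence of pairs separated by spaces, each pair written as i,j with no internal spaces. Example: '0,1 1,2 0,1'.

Collision at t=1/5: particles 2 and 3 swap velocities; positions: p0=1/5 p1=28/5 p2=91/5 p3=91/5; velocities now: v0=-4 v1=-2 v2=-4 v3=1
Collision at t=13/2: particles 1 and 2 swap velocities; positions: p0=-25 p1=-7 p2=-7 p3=49/2; velocities now: v0=-4 v1=-4 v2=-2 v3=1

Answer: 2,3 1,2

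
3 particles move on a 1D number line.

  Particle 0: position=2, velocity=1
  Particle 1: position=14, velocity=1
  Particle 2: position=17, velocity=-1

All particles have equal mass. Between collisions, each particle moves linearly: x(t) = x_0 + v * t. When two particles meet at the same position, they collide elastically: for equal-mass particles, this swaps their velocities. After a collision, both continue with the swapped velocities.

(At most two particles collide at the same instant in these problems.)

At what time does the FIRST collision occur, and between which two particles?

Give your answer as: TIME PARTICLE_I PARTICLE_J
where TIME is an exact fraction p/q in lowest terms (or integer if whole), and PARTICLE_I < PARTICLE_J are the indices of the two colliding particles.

Answer: 3/2 1 2

Derivation:
Pair (0,1): pos 2,14 vel 1,1 -> not approaching (rel speed 0 <= 0)
Pair (1,2): pos 14,17 vel 1,-1 -> gap=3, closing at 2/unit, collide at t=3/2
Earliest collision: t=3/2 between 1 and 2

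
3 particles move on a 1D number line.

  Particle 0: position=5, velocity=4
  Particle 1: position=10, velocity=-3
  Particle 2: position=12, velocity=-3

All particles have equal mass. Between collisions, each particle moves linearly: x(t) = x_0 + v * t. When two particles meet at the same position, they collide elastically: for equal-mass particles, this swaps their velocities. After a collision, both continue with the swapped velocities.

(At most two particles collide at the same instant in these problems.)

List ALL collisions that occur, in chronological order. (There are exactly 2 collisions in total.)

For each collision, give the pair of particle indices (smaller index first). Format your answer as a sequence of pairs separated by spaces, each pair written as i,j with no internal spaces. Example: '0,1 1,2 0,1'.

Collision at t=5/7: particles 0 and 1 swap velocities; positions: p0=55/7 p1=55/7 p2=69/7; velocities now: v0=-3 v1=4 v2=-3
Collision at t=1: particles 1 and 2 swap velocities; positions: p0=7 p1=9 p2=9; velocities now: v0=-3 v1=-3 v2=4

Answer: 0,1 1,2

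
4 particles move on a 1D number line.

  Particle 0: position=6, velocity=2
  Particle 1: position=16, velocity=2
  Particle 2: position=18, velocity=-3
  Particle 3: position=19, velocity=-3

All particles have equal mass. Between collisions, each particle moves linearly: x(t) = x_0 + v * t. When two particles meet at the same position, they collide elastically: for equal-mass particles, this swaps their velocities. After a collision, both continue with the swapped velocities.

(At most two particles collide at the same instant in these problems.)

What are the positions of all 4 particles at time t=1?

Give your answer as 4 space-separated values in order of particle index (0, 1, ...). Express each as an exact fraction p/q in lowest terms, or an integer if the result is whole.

Answer: 8 15 16 18

Derivation:
Collision at t=2/5: particles 1 and 2 swap velocities; positions: p0=34/5 p1=84/5 p2=84/5 p3=89/5; velocities now: v0=2 v1=-3 v2=2 v3=-3
Collision at t=3/5: particles 2 and 3 swap velocities; positions: p0=36/5 p1=81/5 p2=86/5 p3=86/5; velocities now: v0=2 v1=-3 v2=-3 v3=2
Advance to t=1 (no further collisions before then); velocities: v0=2 v1=-3 v2=-3 v3=2; positions = 8 15 16 18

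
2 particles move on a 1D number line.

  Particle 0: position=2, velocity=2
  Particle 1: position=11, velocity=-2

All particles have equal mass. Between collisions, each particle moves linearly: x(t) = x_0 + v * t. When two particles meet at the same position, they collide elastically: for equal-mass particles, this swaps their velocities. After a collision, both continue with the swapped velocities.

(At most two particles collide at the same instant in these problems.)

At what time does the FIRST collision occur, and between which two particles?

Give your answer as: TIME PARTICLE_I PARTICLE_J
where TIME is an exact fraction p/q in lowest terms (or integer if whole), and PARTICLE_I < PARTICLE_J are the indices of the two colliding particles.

Answer: 9/4 0 1

Derivation:
Pair (0,1): pos 2,11 vel 2,-2 -> gap=9, closing at 4/unit, collide at t=9/4
Earliest collision: t=9/4 between 0 and 1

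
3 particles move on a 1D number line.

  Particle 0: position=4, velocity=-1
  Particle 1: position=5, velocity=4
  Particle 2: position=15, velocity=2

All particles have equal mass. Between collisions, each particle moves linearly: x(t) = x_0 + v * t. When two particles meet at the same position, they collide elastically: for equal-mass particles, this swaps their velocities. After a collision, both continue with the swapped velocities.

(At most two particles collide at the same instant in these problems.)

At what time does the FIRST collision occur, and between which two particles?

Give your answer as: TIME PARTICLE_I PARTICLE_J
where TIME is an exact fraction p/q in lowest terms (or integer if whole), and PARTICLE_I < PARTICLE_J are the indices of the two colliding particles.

Answer: 5 1 2

Derivation:
Pair (0,1): pos 4,5 vel -1,4 -> not approaching (rel speed -5 <= 0)
Pair (1,2): pos 5,15 vel 4,2 -> gap=10, closing at 2/unit, collide at t=5
Earliest collision: t=5 between 1 and 2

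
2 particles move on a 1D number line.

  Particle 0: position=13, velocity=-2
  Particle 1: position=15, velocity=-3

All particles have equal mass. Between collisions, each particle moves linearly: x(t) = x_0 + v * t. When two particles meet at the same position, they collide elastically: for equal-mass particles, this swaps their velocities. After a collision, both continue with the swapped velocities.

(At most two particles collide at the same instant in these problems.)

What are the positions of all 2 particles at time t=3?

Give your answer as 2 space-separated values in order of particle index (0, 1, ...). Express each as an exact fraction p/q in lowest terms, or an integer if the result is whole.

Answer: 6 7

Derivation:
Collision at t=2: particles 0 and 1 swap velocities; positions: p0=9 p1=9; velocities now: v0=-3 v1=-2
Advance to t=3 (no further collisions before then); velocities: v0=-3 v1=-2; positions = 6 7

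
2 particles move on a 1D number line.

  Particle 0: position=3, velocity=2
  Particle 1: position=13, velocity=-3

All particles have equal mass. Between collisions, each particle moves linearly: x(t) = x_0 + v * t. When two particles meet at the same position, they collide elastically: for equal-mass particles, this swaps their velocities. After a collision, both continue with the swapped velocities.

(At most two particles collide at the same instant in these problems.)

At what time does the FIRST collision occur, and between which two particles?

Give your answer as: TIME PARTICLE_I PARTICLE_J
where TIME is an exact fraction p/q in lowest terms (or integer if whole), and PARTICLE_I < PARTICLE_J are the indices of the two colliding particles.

Pair (0,1): pos 3,13 vel 2,-3 -> gap=10, closing at 5/unit, collide at t=2
Earliest collision: t=2 between 0 and 1

Answer: 2 0 1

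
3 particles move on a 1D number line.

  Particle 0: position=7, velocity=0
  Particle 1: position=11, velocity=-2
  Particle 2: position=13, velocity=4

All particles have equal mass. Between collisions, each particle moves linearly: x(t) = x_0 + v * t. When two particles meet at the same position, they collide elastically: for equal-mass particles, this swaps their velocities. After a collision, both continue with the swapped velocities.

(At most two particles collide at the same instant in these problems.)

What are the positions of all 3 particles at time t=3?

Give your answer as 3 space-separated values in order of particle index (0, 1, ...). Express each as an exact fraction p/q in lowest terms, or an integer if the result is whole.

Collision at t=2: particles 0 and 1 swap velocities; positions: p0=7 p1=7 p2=21; velocities now: v0=-2 v1=0 v2=4
Advance to t=3 (no further collisions before then); velocities: v0=-2 v1=0 v2=4; positions = 5 7 25

Answer: 5 7 25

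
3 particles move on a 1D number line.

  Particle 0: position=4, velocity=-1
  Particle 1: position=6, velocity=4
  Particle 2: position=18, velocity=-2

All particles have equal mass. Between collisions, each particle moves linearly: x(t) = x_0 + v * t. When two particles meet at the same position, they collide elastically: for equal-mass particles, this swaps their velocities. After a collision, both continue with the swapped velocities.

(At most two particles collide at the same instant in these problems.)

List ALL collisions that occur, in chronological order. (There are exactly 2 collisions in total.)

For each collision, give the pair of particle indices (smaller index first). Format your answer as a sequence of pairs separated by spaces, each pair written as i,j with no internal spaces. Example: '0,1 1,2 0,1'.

Answer: 1,2 0,1

Derivation:
Collision at t=2: particles 1 and 2 swap velocities; positions: p0=2 p1=14 p2=14; velocities now: v0=-1 v1=-2 v2=4
Collision at t=14: particles 0 and 1 swap velocities; positions: p0=-10 p1=-10 p2=62; velocities now: v0=-2 v1=-1 v2=4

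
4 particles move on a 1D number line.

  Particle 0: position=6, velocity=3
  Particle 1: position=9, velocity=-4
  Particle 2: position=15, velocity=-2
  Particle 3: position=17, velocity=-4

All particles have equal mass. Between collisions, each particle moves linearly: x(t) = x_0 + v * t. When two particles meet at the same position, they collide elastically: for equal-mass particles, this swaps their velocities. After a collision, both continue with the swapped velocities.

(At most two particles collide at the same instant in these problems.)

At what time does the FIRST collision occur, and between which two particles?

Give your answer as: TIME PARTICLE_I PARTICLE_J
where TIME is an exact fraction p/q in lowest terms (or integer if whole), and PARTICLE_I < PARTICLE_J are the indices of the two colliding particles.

Pair (0,1): pos 6,9 vel 3,-4 -> gap=3, closing at 7/unit, collide at t=3/7
Pair (1,2): pos 9,15 vel -4,-2 -> not approaching (rel speed -2 <= 0)
Pair (2,3): pos 15,17 vel -2,-4 -> gap=2, closing at 2/unit, collide at t=1
Earliest collision: t=3/7 between 0 and 1

Answer: 3/7 0 1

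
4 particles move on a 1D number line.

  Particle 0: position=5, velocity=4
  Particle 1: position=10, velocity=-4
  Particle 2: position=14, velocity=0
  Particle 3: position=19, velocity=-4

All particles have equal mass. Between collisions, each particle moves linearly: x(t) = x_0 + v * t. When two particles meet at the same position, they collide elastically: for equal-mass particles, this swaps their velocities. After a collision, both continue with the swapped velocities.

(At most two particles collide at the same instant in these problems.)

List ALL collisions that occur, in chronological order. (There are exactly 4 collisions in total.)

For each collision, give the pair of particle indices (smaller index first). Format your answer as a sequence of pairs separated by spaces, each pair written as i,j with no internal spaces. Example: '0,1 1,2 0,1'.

Answer: 0,1 2,3 1,2 2,3

Derivation:
Collision at t=5/8: particles 0 and 1 swap velocities; positions: p0=15/2 p1=15/2 p2=14 p3=33/2; velocities now: v0=-4 v1=4 v2=0 v3=-4
Collision at t=5/4: particles 2 and 3 swap velocities; positions: p0=5 p1=10 p2=14 p3=14; velocities now: v0=-4 v1=4 v2=-4 v3=0
Collision at t=7/4: particles 1 and 2 swap velocities; positions: p0=3 p1=12 p2=12 p3=14; velocities now: v0=-4 v1=-4 v2=4 v3=0
Collision at t=9/4: particles 2 and 3 swap velocities; positions: p0=1 p1=10 p2=14 p3=14; velocities now: v0=-4 v1=-4 v2=0 v3=4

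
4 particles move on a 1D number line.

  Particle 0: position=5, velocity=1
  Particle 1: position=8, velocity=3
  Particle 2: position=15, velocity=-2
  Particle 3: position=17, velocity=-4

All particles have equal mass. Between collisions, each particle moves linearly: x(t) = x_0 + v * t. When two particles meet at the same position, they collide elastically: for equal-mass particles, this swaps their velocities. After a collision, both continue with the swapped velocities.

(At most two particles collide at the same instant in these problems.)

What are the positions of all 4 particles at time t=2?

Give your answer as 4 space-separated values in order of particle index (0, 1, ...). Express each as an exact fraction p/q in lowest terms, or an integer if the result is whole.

Answer: 7 9 11 14

Derivation:
Collision at t=1: particles 2 and 3 swap velocities; positions: p0=6 p1=11 p2=13 p3=13; velocities now: v0=1 v1=3 v2=-4 v3=-2
Collision at t=9/7: particles 1 and 2 swap velocities; positions: p0=44/7 p1=83/7 p2=83/7 p3=87/7; velocities now: v0=1 v1=-4 v2=3 v3=-2
Collision at t=7/5: particles 2 and 3 swap velocities; positions: p0=32/5 p1=57/5 p2=61/5 p3=61/5; velocities now: v0=1 v1=-4 v2=-2 v3=3
Advance to t=2 (no further collisions before then); velocities: v0=1 v1=-4 v2=-2 v3=3; positions = 7 9 11 14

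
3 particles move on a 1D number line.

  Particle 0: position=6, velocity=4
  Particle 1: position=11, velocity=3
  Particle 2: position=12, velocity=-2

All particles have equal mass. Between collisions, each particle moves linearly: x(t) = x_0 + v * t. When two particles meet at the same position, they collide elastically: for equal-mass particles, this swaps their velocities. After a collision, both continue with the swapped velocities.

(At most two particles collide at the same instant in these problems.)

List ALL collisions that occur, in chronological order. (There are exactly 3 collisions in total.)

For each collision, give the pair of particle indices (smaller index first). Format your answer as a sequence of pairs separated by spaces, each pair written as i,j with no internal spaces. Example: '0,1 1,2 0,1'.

Collision at t=1/5: particles 1 and 2 swap velocities; positions: p0=34/5 p1=58/5 p2=58/5; velocities now: v0=4 v1=-2 v2=3
Collision at t=1: particles 0 and 1 swap velocities; positions: p0=10 p1=10 p2=14; velocities now: v0=-2 v1=4 v2=3
Collision at t=5: particles 1 and 2 swap velocities; positions: p0=2 p1=26 p2=26; velocities now: v0=-2 v1=3 v2=4

Answer: 1,2 0,1 1,2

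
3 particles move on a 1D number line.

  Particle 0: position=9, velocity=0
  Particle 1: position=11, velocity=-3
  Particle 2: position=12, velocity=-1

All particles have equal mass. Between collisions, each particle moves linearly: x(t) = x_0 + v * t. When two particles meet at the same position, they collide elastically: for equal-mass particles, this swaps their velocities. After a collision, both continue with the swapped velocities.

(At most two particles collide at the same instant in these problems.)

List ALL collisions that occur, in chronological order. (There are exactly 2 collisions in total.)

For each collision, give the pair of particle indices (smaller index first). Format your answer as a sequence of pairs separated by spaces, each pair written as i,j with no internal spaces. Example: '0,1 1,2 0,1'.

Collision at t=2/3: particles 0 and 1 swap velocities; positions: p0=9 p1=9 p2=34/3; velocities now: v0=-3 v1=0 v2=-1
Collision at t=3: particles 1 and 2 swap velocities; positions: p0=2 p1=9 p2=9; velocities now: v0=-3 v1=-1 v2=0

Answer: 0,1 1,2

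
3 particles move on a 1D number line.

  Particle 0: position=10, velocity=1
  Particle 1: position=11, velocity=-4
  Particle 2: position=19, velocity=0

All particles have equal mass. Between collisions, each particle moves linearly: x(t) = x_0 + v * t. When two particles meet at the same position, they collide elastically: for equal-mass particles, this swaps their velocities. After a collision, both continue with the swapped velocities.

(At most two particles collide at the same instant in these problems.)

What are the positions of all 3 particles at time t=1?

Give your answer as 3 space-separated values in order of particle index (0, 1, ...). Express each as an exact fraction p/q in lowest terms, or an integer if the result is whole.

Collision at t=1/5: particles 0 and 1 swap velocities; positions: p0=51/5 p1=51/5 p2=19; velocities now: v0=-4 v1=1 v2=0
Advance to t=1 (no further collisions before then); velocities: v0=-4 v1=1 v2=0; positions = 7 11 19

Answer: 7 11 19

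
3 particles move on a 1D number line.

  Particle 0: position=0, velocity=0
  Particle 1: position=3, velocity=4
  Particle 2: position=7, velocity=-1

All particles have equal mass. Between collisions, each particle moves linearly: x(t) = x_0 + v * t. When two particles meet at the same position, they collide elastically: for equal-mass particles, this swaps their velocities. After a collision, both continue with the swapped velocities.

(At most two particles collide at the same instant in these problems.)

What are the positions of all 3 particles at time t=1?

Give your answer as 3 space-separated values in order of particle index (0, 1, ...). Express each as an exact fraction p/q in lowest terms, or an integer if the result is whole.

Answer: 0 6 7

Derivation:
Collision at t=4/5: particles 1 and 2 swap velocities; positions: p0=0 p1=31/5 p2=31/5; velocities now: v0=0 v1=-1 v2=4
Advance to t=1 (no further collisions before then); velocities: v0=0 v1=-1 v2=4; positions = 0 6 7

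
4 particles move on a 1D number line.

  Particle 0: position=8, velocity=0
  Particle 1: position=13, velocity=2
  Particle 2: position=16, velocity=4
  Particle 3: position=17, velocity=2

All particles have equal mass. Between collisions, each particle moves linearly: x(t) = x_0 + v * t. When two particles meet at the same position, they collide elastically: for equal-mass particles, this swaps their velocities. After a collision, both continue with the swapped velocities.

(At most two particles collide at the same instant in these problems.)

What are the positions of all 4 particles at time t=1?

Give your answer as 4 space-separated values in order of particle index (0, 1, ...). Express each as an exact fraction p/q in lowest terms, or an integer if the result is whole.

Answer: 8 15 19 20

Derivation:
Collision at t=1/2: particles 2 and 3 swap velocities; positions: p0=8 p1=14 p2=18 p3=18; velocities now: v0=0 v1=2 v2=2 v3=4
Advance to t=1 (no further collisions before then); velocities: v0=0 v1=2 v2=2 v3=4; positions = 8 15 19 20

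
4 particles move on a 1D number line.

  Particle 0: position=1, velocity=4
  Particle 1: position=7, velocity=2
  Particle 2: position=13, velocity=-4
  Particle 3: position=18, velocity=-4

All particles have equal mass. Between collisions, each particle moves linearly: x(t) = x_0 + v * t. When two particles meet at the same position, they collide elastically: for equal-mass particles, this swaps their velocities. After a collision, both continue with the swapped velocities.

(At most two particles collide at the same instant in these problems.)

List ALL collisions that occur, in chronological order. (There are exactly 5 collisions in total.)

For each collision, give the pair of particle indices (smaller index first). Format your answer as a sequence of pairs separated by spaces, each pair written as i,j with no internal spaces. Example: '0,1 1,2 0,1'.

Answer: 1,2 0,1 2,3 1,2 2,3

Derivation:
Collision at t=1: particles 1 and 2 swap velocities; positions: p0=5 p1=9 p2=9 p3=14; velocities now: v0=4 v1=-4 v2=2 v3=-4
Collision at t=3/2: particles 0 and 1 swap velocities; positions: p0=7 p1=7 p2=10 p3=12; velocities now: v0=-4 v1=4 v2=2 v3=-4
Collision at t=11/6: particles 2 and 3 swap velocities; positions: p0=17/3 p1=25/3 p2=32/3 p3=32/3; velocities now: v0=-4 v1=4 v2=-4 v3=2
Collision at t=17/8: particles 1 and 2 swap velocities; positions: p0=9/2 p1=19/2 p2=19/2 p3=45/4; velocities now: v0=-4 v1=-4 v2=4 v3=2
Collision at t=3: particles 2 and 3 swap velocities; positions: p0=1 p1=6 p2=13 p3=13; velocities now: v0=-4 v1=-4 v2=2 v3=4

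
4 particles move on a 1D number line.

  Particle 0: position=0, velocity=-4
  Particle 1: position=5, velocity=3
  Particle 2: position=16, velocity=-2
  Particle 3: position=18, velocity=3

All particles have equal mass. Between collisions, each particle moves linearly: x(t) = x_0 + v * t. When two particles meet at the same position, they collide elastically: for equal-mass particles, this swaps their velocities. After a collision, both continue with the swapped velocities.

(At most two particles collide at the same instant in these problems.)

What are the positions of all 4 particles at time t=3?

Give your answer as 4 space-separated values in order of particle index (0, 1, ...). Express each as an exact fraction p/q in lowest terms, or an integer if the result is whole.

Answer: -12 10 14 27

Derivation:
Collision at t=11/5: particles 1 and 2 swap velocities; positions: p0=-44/5 p1=58/5 p2=58/5 p3=123/5; velocities now: v0=-4 v1=-2 v2=3 v3=3
Advance to t=3 (no further collisions before then); velocities: v0=-4 v1=-2 v2=3 v3=3; positions = -12 10 14 27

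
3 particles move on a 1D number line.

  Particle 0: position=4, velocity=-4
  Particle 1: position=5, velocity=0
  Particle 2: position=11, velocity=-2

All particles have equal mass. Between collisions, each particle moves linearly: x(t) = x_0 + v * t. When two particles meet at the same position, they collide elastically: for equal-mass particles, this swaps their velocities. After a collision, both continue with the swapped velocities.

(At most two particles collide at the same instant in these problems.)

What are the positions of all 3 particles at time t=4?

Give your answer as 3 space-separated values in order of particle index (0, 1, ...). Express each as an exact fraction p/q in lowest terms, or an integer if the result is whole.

Answer: -12 3 5

Derivation:
Collision at t=3: particles 1 and 2 swap velocities; positions: p0=-8 p1=5 p2=5; velocities now: v0=-4 v1=-2 v2=0
Advance to t=4 (no further collisions before then); velocities: v0=-4 v1=-2 v2=0; positions = -12 3 5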